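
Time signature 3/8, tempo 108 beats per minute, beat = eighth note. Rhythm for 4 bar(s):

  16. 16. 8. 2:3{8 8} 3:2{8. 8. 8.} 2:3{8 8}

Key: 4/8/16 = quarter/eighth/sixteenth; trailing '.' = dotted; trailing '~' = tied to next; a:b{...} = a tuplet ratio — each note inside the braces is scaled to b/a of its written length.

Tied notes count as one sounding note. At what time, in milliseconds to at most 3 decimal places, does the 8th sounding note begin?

1. 0.0ms @ 0 + 416.667ms (3/4)
2. 416.667ms @ 3/4 + 416.667ms (3/4)
3. 833.333ms @ 3/2 + 833.333ms (3/2)
4. 1666.667ms @ 3 + 833.333ms (3/2)
5. 2500.0ms @ 9/2 + 833.333ms (3/2)
6. 3333.333ms @ 6 + 555.556ms (1)
7. 3888.889ms @ 7 + 555.556ms (1)
8. 4444.444ms @ 8 + 555.556ms (1)
9. 5000.0ms @ 9 + 833.333ms (3/2)
10. 5833.333ms @ 21/2 + 833.333ms (3/2)

note 8 onset = 8b = 4444.444ms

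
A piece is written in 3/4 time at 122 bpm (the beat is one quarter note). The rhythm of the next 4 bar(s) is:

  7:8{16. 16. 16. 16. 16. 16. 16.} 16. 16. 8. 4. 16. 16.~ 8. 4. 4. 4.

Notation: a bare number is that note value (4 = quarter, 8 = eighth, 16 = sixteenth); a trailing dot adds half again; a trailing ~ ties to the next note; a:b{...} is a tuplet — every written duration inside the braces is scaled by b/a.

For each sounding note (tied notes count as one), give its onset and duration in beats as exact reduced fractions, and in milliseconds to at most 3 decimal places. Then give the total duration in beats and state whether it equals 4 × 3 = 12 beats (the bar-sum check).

1) 0.0ms=0b +210.773ms=3/7b
2) 210.773ms=3/7b +210.773ms=3/7b
3) 421.546ms=6/7b +210.773ms=3/7b
4) 632.319ms=9/7b +210.773ms=3/7b
5) 843.091ms=12/7b +210.773ms=3/7b
6) 1053.864ms=15/7b +210.773ms=3/7b
7) 1264.637ms=18/7b +210.773ms=3/7b
8) 1475.41ms=3b +184.426ms=3/8b
9) 1659.836ms=27/8b +184.426ms=3/8b
10) 1844.262ms=15/4b +368.852ms=3/4b
11) 2213.115ms=9/2b +737.705ms=3/2b
12) 2950.82ms=6b +184.426ms=3/8b
13) 3135.246ms=51/8b +553.279ms=9/8b
14) 3688.525ms=15/2b +737.705ms=3/2b
15) 4426.23ms=9b +737.705ms=3/2b
16) 5163.934ms=21/2b +737.705ms=3/2b
Σ=12b of 12 (122bpm 3/4) — PASS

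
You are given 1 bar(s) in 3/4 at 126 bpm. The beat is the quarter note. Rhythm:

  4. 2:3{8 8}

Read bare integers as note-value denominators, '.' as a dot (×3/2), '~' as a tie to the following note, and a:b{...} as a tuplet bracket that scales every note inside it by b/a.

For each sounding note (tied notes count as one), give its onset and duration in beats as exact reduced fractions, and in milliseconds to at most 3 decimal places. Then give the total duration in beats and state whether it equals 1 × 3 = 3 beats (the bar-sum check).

1) 0.0ms=0b +714.286ms=3/2b
2) 714.286ms=3/2b +357.143ms=3/4b
3) 1071.429ms=9/4b +357.143ms=3/4b
Σ=3b of 3 (126bpm 3/4) — PASS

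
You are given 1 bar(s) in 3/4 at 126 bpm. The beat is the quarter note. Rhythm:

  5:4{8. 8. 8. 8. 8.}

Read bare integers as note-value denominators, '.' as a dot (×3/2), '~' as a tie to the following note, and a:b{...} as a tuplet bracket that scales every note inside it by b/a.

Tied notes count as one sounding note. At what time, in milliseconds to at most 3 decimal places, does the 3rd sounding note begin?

1. 0.0ms @ 0 + 285.714ms (3/5)
2. 285.714ms @ 3/5 + 285.714ms (3/5)
3. 571.429ms @ 6/5 + 285.714ms (3/5)
4. 857.143ms @ 9/5 + 285.714ms (3/5)
5. 1142.857ms @ 12/5 + 285.714ms (3/5)

note 3 onset = 6/5b = 571.429ms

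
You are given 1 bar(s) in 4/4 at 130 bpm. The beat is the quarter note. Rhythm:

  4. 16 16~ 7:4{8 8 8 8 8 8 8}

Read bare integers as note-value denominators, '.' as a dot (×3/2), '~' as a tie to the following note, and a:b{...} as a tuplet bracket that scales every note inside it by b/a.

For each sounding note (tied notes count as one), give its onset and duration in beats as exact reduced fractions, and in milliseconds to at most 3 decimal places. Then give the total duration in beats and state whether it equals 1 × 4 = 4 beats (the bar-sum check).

1) 0.0ms=0b +692.308ms=3/2b
2) 692.308ms=3/2b +115.385ms=1/4b
3) 807.692ms=7/4b +247.253ms=15/28b
4) 1054.945ms=16/7b +131.868ms=2/7b
5) 1186.813ms=18/7b +131.868ms=2/7b
6) 1318.681ms=20/7b +131.868ms=2/7b
7) 1450.549ms=22/7b +131.868ms=2/7b
8) 1582.418ms=24/7b +131.868ms=2/7b
9) 1714.286ms=26/7b +131.868ms=2/7b
Σ=4b of 4 (130bpm 4/4) — PASS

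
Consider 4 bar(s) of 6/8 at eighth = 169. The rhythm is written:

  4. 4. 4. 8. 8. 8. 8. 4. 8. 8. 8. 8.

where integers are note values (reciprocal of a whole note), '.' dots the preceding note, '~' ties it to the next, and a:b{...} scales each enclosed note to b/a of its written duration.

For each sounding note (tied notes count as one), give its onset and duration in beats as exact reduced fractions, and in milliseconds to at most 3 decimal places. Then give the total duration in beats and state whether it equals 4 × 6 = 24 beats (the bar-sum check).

1) 0.0ms=0b +1065.089ms=3b
2) 1065.089ms=3b +1065.089ms=3b
3) 2130.178ms=6b +1065.089ms=3b
4) 3195.266ms=9b +532.544ms=3/2b
5) 3727.811ms=21/2b +532.544ms=3/2b
6) 4260.355ms=12b +532.544ms=3/2b
7) 4792.899ms=27/2b +532.544ms=3/2b
8) 5325.444ms=15b +1065.089ms=3b
9) 6390.533ms=18b +532.544ms=3/2b
10) 6923.077ms=39/2b +532.544ms=3/2b
11) 7455.621ms=21b +532.544ms=3/2b
12) 7988.166ms=45/2b +532.544ms=3/2b
Σ=24b of 24 (169bpm 6/8) — PASS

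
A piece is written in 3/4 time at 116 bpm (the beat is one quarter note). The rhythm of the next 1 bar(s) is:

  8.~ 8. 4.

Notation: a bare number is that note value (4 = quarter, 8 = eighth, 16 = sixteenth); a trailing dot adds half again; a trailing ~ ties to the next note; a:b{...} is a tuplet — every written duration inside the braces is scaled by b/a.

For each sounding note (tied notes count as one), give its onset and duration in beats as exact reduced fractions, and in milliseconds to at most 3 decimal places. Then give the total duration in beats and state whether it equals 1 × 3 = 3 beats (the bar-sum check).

1) 0.0ms=0b +775.862ms=3/2b
2) 775.862ms=3/2b +775.862ms=3/2b
Σ=3b of 3 (116bpm 3/4) — PASS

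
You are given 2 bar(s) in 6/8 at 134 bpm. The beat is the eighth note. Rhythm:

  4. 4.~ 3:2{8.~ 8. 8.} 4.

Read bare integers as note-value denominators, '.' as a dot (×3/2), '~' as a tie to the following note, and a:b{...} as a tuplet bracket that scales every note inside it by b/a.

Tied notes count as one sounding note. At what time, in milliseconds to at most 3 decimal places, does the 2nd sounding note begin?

note 2 onset = 3b = 1343.284ms

1. 0.0ms @ 0 + 1343.284ms (3)
2. 1343.284ms @ 3 + 2238.806ms (5)
3. 3582.09ms @ 8 + 447.761ms (1)
4. 4029.851ms @ 9 + 1343.284ms (3)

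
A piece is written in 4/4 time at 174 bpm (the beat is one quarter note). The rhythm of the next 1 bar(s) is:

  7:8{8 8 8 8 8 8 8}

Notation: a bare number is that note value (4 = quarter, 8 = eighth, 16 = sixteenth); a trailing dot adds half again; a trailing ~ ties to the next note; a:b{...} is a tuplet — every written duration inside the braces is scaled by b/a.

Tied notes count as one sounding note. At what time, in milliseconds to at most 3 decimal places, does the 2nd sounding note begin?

note 2 onset = 4/7b = 197.044ms

1. 0.0ms @ 0 + 197.044ms (4/7)
2. 197.044ms @ 4/7 + 197.044ms (4/7)
3. 394.089ms @ 8/7 + 197.044ms (4/7)
4. 591.133ms @ 12/7 + 197.044ms (4/7)
5. 788.177ms @ 16/7 + 197.044ms (4/7)
6. 985.222ms @ 20/7 + 197.044ms (4/7)
7. 1182.266ms @ 24/7 + 197.044ms (4/7)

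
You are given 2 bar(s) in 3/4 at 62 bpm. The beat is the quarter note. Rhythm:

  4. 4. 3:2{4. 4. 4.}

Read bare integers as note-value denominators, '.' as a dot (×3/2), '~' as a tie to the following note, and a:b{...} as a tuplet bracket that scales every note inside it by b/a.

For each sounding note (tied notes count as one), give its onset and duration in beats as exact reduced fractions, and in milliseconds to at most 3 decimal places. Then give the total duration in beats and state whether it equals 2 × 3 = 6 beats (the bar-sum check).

1) 0.0ms=0b +1451.613ms=3/2b
2) 1451.613ms=3/2b +1451.613ms=3/2b
3) 2903.226ms=3b +967.742ms=1b
4) 3870.968ms=4b +967.742ms=1b
5) 4838.71ms=5b +967.742ms=1b
Σ=6b of 6 (62bpm 3/4) — PASS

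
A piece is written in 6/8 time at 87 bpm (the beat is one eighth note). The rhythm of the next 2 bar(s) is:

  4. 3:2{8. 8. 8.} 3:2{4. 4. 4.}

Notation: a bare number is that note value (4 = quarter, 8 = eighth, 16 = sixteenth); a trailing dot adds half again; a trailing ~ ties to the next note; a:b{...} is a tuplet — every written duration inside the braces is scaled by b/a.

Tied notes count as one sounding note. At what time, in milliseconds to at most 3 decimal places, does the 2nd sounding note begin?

note 2 onset = 3b = 2068.966ms

1. 0.0ms @ 0 + 2068.966ms (3)
2. 2068.966ms @ 3 + 689.655ms (1)
3. 2758.621ms @ 4 + 689.655ms (1)
4. 3448.276ms @ 5 + 689.655ms (1)
5. 4137.931ms @ 6 + 1379.31ms (2)
6. 5517.241ms @ 8 + 1379.31ms (2)
7. 6896.552ms @ 10 + 1379.31ms (2)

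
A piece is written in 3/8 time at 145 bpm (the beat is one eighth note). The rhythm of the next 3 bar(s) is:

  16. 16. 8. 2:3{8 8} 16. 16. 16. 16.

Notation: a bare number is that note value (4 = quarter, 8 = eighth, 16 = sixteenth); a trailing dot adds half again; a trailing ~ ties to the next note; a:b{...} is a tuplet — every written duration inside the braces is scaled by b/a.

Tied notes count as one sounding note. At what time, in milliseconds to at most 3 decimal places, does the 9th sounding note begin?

1. 0.0ms @ 0 + 310.345ms (3/4)
2. 310.345ms @ 3/4 + 310.345ms (3/4)
3. 620.69ms @ 3/2 + 620.69ms (3/2)
4. 1241.379ms @ 3 + 620.69ms (3/2)
5. 1862.069ms @ 9/2 + 620.69ms (3/2)
6. 2482.759ms @ 6 + 310.345ms (3/4)
7. 2793.103ms @ 27/4 + 310.345ms (3/4)
8. 3103.448ms @ 15/2 + 310.345ms (3/4)
9. 3413.793ms @ 33/4 + 310.345ms (3/4)

note 9 onset = 33/4b = 3413.793ms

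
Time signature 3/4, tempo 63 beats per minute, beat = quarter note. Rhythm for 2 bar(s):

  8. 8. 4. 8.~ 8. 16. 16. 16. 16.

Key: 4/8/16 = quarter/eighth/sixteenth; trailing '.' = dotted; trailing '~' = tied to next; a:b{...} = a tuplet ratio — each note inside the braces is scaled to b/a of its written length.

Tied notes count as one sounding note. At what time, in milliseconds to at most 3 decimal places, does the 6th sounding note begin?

note 6 onset = 39/8b = 4642.857ms

1. 0.0ms @ 0 + 714.286ms (3/4)
2. 714.286ms @ 3/4 + 714.286ms (3/4)
3. 1428.571ms @ 3/2 + 1428.571ms (3/2)
4. 2857.143ms @ 3 + 1428.571ms (3/2)
5. 4285.714ms @ 9/2 + 357.143ms (3/8)
6. 4642.857ms @ 39/8 + 357.143ms (3/8)
7. 5000.0ms @ 21/4 + 357.143ms (3/8)
8. 5357.143ms @ 45/8 + 357.143ms (3/8)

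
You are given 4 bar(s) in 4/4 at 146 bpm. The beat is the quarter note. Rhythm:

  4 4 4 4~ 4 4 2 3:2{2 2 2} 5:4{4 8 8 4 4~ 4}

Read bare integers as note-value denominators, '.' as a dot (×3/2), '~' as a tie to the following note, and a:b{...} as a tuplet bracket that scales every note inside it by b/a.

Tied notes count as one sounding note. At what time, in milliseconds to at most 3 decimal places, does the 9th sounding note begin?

1. 0.0ms @ 0 + 410.959ms (1)
2. 410.959ms @ 1 + 410.959ms (1)
3. 821.918ms @ 2 + 410.959ms (1)
4. 1232.877ms @ 3 + 821.918ms (2)
5. 2054.795ms @ 5 + 410.959ms (1)
6. 2465.753ms @ 6 + 821.918ms (2)
7. 3287.671ms @ 8 + 547.945ms (4/3)
8. 3835.616ms @ 28/3 + 547.945ms (4/3)
9. 4383.562ms @ 32/3 + 547.945ms (4/3)
10. 4931.507ms @ 12 + 328.767ms (4/5)
11. 5260.274ms @ 64/5 + 164.384ms (2/5)
12. 5424.658ms @ 66/5 + 164.384ms (2/5)
13. 5589.041ms @ 68/5 + 328.767ms (4/5)
14. 5917.808ms @ 72/5 + 657.534ms (8/5)

note 9 onset = 32/3b = 4383.562ms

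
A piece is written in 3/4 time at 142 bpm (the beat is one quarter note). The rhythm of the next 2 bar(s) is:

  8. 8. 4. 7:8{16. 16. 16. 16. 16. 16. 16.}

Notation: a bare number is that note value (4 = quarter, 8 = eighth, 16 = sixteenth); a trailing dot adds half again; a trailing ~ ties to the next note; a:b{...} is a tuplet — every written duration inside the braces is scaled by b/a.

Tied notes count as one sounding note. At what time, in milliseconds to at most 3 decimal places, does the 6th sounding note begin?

1. 0.0ms @ 0 + 316.901ms (3/4)
2. 316.901ms @ 3/4 + 316.901ms (3/4)
3. 633.803ms @ 3/2 + 633.803ms (3/2)
4. 1267.606ms @ 3 + 181.087ms (3/7)
5. 1448.692ms @ 24/7 + 181.087ms (3/7)
6. 1629.779ms @ 27/7 + 181.087ms (3/7)
7. 1810.865ms @ 30/7 + 181.087ms (3/7)
8. 1991.952ms @ 33/7 + 181.087ms (3/7)
9. 2173.038ms @ 36/7 + 181.087ms (3/7)
10. 2354.125ms @ 39/7 + 181.087ms (3/7)

note 6 onset = 27/7b = 1629.779ms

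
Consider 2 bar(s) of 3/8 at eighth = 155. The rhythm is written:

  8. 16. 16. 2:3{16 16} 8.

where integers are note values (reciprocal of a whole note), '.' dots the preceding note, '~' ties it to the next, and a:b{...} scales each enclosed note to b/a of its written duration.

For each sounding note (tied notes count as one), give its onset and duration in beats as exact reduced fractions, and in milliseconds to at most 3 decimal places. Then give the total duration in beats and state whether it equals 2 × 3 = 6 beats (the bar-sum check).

1) 0.0ms=0b +580.645ms=3/2b
2) 580.645ms=3/2b +290.323ms=3/4b
3) 870.968ms=9/4b +290.323ms=3/4b
4) 1161.29ms=3b +290.323ms=3/4b
5) 1451.613ms=15/4b +290.323ms=3/4b
6) 1741.935ms=9/2b +580.645ms=3/2b
Σ=6b of 6 (155bpm 3/8) — PASS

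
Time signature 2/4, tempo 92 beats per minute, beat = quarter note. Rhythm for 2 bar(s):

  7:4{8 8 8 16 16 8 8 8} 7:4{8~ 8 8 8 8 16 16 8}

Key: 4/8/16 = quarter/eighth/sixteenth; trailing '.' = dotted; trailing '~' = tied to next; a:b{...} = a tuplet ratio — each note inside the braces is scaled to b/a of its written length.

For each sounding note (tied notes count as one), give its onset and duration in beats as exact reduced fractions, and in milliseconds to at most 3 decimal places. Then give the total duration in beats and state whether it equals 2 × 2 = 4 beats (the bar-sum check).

1) 0.0ms=0b +186.335ms=2/7b
2) 186.335ms=2/7b +186.335ms=2/7b
3) 372.671ms=4/7b +186.335ms=2/7b
4) 559.006ms=6/7b +93.168ms=1/7b
5) 652.174ms=1b +93.168ms=1/7b
6) 745.342ms=8/7b +186.335ms=2/7b
7) 931.677ms=10/7b +186.335ms=2/7b
8) 1118.012ms=12/7b +186.335ms=2/7b
9) 1304.348ms=2b +372.671ms=4/7b
10) 1677.019ms=18/7b +186.335ms=2/7b
11) 1863.354ms=20/7b +186.335ms=2/7b
12) 2049.689ms=22/7b +186.335ms=2/7b
13) 2236.025ms=24/7b +93.168ms=1/7b
14) 2329.193ms=25/7b +93.168ms=1/7b
15) 2422.36ms=26/7b +186.335ms=2/7b
Σ=4b of 4 (92bpm 2/4) — PASS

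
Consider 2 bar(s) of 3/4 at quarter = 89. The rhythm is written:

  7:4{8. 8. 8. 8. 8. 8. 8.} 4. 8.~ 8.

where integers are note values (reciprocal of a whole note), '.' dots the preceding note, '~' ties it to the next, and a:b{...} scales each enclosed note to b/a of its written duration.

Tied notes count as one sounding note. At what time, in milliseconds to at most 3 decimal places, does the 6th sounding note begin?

note 6 onset = 15/7b = 1444.623ms

1. 0.0ms @ 0 + 288.925ms (3/7)
2. 288.925ms @ 3/7 + 288.925ms (3/7)
3. 577.849ms @ 6/7 + 288.925ms (3/7)
4. 866.774ms @ 9/7 + 288.925ms (3/7)
5. 1155.698ms @ 12/7 + 288.925ms (3/7)
6. 1444.623ms @ 15/7 + 288.925ms (3/7)
7. 1733.547ms @ 18/7 + 288.925ms (3/7)
8. 2022.472ms @ 3 + 1011.236ms (3/2)
9. 3033.708ms @ 9/2 + 1011.236ms (3/2)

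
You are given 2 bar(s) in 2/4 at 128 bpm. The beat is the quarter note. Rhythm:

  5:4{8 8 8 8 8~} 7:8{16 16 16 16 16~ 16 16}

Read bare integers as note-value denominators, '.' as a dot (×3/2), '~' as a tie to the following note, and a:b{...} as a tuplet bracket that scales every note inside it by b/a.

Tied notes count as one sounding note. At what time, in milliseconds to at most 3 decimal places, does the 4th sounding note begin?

1. 0.0ms @ 0 + 187.5ms (2/5)
2. 187.5ms @ 2/5 + 187.5ms (2/5)
3. 375.0ms @ 4/5 + 187.5ms (2/5)
4. 562.5ms @ 6/5 + 187.5ms (2/5)
5. 750.0ms @ 8/5 + 321.429ms (24/35)
6. 1071.429ms @ 16/7 + 133.929ms (2/7)
7. 1205.357ms @ 18/7 + 133.929ms (2/7)
8. 1339.286ms @ 20/7 + 133.929ms (2/7)
9. 1473.214ms @ 22/7 + 267.857ms (4/7)
10. 1741.071ms @ 26/7 + 133.929ms (2/7)

note 4 onset = 6/5b = 562.5ms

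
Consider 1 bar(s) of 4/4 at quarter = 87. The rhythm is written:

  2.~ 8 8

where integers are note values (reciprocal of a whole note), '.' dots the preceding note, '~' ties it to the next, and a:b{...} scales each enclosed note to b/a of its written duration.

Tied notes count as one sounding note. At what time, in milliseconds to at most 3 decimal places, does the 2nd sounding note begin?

note 2 onset = 7/2b = 2413.793ms

1. 0.0ms @ 0 + 2413.793ms (7/2)
2. 2413.793ms @ 7/2 + 344.828ms (1/2)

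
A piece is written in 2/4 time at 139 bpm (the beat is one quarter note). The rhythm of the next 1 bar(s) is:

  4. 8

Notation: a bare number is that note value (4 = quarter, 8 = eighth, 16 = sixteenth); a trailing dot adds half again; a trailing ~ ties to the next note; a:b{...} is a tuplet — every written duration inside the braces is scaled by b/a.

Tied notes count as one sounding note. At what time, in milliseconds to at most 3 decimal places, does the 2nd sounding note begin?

note 2 onset = 3/2b = 647.482ms

1. 0.0ms @ 0 + 647.482ms (3/2)
2. 647.482ms @ 3/2 + 215.827ms (1/2)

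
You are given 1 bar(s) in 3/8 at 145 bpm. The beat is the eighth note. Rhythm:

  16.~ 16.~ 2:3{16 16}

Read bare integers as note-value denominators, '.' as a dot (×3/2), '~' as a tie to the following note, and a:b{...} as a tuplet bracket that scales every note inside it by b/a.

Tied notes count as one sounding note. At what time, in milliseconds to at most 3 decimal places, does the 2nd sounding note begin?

note 2 onset = 9/4b = 931.034ms

1. 0.0ms @ 0 + 931.034ms (9/4)
2. 931.034ms @ 9/4 + 310.345ms (3/4)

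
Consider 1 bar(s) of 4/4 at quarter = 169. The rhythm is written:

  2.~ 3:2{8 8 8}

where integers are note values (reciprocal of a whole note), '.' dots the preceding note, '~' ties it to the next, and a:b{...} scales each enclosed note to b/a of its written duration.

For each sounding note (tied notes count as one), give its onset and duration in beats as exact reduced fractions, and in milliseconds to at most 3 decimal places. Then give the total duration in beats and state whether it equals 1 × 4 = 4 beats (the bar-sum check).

1) 0.0ms=0b +1183.432ms=10/3b
2) 1183.432ms=10/3b +118.343ms=1/3b
3) 1301.775ms=11/3b +118.343ms=1/3b
Σ=4b of 4 (169bpm 4/4) — PASS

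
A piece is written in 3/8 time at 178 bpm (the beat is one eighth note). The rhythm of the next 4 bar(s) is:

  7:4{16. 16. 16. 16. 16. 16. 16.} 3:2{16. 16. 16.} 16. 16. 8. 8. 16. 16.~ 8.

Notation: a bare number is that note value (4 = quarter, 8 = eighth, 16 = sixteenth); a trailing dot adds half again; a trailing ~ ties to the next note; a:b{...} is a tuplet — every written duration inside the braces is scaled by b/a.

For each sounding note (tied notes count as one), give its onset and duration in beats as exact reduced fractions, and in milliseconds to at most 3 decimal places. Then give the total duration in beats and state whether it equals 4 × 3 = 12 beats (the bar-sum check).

1) 0.0ms=0b +144.462ms=3/7b
2) 144.462ms=3/7b +144.462ms=3/7b
3) 288.925ms=6/7b +144.462ms=3/7b
4) 433.387ms=9/7b +144.462ms=3/7b
5) 577.849ms=12/7b +144.462ms=3/7b
6) 722.311ms=15/7b +144.462ms=3/7b
7) 866.774ms=18/7b +144.462ms=3/7b
8) 1011.236ms=3b +168.539ms=1/2b
9) 1179.775ms=7/2b +168.539ms=1/2b
10) 1348.315ms=4b +168.539ms=1/2b
11) 1516.854ms=9/2b +252.809ms=3/4b
12) 1769.663ms=21/4b +252.809ms=3/4b
13) 2022.472ms=6b +505.618ms=3/2b
14) 2528.09ms=15/2b +505.618ms=3/2b
15) 3033.708ms=9b +252.809ms=3/4b
16) 3286.517ms=39/4b +758.427ms=9/4b
Σ=12b of 12 (178bpm 3/8) — PASS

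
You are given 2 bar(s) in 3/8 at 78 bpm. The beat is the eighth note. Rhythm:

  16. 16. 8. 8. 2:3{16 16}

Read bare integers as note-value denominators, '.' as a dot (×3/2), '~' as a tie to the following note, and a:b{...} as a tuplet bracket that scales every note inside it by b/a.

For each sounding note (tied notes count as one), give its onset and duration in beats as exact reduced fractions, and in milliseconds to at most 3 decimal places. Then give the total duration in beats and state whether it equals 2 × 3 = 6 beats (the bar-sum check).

1) 0.0ms=0b +576.923ms=3/4b
2) 576.923ms=3/4b +576.923ms=3/4b
3) 1153.846ms=3/2b +1153.846ms=3/2b
4) 2307.692ms=3b +1153.846ms=3/2b
5) 3461.538ms=9/2b +576.923ms=3/4b
6) 4038.462ms=21/4b +576.923ms=3/4b
Σ=6b of 6 (78bpm 3/8) — PASS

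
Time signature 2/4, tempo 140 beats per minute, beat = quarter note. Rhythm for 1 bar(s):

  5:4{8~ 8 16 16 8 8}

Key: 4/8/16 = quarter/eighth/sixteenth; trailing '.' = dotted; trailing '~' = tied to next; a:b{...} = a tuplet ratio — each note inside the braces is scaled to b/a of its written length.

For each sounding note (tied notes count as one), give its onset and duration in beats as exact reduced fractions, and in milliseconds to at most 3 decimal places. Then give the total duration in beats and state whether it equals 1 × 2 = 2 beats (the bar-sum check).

1) 0.0ms=0b +342.857ms=4/5b
2) 342.857ms=4/5b +85.714ms=1/5b
3) 428.571ms=1b +85.714ms=1/5b
4) 514.286ms=6/5b +171.429ms=2/5b
5) 685.714ms=8/5b +171.429ms=2/5b
Σ=2b of 2 (140bpm 2/4) — PASS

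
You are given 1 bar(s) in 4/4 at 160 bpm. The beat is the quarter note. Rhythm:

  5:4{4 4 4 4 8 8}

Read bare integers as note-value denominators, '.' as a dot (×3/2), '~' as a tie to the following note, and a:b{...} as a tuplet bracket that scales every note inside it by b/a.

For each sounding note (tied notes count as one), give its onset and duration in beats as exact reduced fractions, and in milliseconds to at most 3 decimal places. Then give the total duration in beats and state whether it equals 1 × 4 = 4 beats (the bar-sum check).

1) 0.0ms=0b +300.0ms=4/5b
2) 300.0ms=4/5b +300.0ms=4/5b
3) 600.0ms=8/5b +300.0ms=4/5b
4) 900.0ms=12/5b +300.0ms=4/5b
5) 1200.0ms=16/5b +150.0ms=2/5b
6) 1350.0ms=18/5b +150.0ms=2/5b
Σ=4b of 4 (160bpm 4/4) — PASS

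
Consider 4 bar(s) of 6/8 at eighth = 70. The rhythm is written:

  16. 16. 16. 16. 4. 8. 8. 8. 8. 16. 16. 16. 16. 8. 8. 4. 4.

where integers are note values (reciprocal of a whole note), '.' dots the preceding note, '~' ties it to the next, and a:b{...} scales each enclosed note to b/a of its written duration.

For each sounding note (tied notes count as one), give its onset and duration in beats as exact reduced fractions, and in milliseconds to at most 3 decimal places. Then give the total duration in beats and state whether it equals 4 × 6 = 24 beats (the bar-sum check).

1) 0.0ms=0b +642.857ms=3/4b
2) 642.857ms=3/4b +642.857ms=3/4b
3) 1285.714ms=3/2b +642.857ms=3/4b
4) 1928.571ms=9/4b +642.857ms=3/4b
5) 2571.429ms=3b +2571.429ms=3b
6) 5142.857ms=6b +1285.714ms=3/2b
7) 6428.571ms=15/2b +1285.714ms=3/2b
8) 7714.286ms=9b +1285.714ms=3/2b
9) 9000.0ms=21/2b +1285.714ms=3/2b
10) 10285.714ms=12b +642.857ms=3/4b
11) 10928.571ms=51/4b +642.857ms=3/4b
12) 11571.429ms=27/2b +642.857ms=3/4b
13) 12214.286ms=57/4b +642.857ms=3/4b
14) 12857.143ms=15b +1285.714ms=3/2b
15) 14142.857ms=33/2b +1285.714ms=3/2b
16) 15428.571ms=18b +2571.429ms=3b
17) 18000.0ms=21b +2571.429ms=3b
Σ=24b of 24 (70bpm 6/8) — PASS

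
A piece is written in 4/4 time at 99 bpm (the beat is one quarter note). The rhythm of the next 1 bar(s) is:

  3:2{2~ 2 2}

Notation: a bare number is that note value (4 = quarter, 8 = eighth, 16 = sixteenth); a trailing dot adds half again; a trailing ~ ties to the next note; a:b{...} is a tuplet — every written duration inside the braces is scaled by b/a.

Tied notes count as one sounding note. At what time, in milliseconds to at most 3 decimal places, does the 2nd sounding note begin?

1. 0.0ms @ 0 + 1616.162ms (8/3)
2. 1616.162ms @ 8/3 + 808.081ms (4/3)

note 2 onset = 8/3b = 1616.162ms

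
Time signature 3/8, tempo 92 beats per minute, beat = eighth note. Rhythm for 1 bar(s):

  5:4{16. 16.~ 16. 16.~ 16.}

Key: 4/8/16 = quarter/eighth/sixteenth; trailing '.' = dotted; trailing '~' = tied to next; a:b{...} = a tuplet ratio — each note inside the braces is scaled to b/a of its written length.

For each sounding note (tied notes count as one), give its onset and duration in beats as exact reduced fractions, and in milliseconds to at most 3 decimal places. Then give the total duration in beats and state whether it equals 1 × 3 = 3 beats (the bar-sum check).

1) 0.0ms=0b +391.304ms=3/5b
2) 391.304ms=3/5b +782.609ms=6/5b
3) 1173.913ms=9/5b +782.609ms=6/5b
Σ=3b of 3 (92bpm 3/8) — PASS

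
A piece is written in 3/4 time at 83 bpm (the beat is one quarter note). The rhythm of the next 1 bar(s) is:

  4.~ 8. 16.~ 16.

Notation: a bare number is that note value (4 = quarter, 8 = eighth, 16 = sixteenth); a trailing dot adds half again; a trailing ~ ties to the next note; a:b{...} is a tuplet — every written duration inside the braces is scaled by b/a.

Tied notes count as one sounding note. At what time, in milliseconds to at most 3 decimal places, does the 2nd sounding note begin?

1. 0.0ms @ 0 + 1626.506ms (9/4)
2. 1626.506ms @ 9/4 + 542.169ms (3/4)

note 2 onset = 9/4b = 1626.506ms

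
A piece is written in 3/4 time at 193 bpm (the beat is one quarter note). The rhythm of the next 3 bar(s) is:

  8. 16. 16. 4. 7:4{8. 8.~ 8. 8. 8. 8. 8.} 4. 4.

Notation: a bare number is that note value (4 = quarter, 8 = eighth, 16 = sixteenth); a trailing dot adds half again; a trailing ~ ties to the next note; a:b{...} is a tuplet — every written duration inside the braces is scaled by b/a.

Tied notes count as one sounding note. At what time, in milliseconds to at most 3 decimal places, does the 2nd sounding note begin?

1. 0.0ms @ 0 + 233.161ms (3/4)
2. 233.161ms @ 3/4 + 116.58ms (3/8)
3. 349.741ms @ 9/8 + 116.58ms (3/8)
4. 466.321ms @ 3/2 + 466.321ms (3/2)
5. 932.642ms @ 3 + 133.235ms (3/7)
6. 1065.877ms @ 24/7 + 266.469ms (6/7)
7. 1332.346ms @ 30/7 + 133.235ms (3/7)
8. 1465.581ms @ 33/7 + 133.235ms (3/7)
9. 1598.816ms @ 36/7 + 133.235ms (3/7)
10. 1732.05ms @ 39/7 + 133.235ms (3/7)
11. 1865.285ms @ 6 + 466.321ms (3/2)
12. 2331.606ms @ 15/2 + 466.321ms (3/2)

note 2 onset = 3/4b = 233.161ms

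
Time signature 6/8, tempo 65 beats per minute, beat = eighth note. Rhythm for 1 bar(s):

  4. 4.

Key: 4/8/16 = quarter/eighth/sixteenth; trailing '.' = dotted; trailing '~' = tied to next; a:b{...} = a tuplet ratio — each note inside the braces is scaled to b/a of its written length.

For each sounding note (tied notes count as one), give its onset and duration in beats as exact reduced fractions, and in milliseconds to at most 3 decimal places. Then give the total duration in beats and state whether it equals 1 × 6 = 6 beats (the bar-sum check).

1) 0.0ms=0b +2769.231ms=3b
2) 2769.231ms=3b +2769.231ms=3b
Σ=6b of 6 (65bpm 6/8) — PASS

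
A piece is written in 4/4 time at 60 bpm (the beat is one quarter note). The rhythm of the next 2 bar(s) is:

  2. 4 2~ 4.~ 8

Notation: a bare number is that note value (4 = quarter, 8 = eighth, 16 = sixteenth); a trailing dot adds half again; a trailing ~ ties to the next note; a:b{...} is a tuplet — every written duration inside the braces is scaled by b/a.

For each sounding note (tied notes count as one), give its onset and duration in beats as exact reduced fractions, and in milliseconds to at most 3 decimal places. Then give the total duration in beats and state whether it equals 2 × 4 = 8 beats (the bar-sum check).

1) 0.0ms=0b +3000.0ms=3b
2) 3000.0ms=3b +1000.0ms=1b
3) 4000.0ms=4b +4000.0ms=4b
Σ=8b of 8 (60bpm 4/4) — PASS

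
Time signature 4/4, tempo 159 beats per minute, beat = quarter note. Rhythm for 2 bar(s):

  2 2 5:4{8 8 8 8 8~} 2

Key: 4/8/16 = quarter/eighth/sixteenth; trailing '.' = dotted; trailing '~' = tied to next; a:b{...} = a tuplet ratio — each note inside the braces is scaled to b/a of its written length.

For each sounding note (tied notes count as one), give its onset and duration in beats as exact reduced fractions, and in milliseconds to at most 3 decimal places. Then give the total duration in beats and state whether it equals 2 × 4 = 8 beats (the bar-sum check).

1) 0.0ms=0b +754.717ms=2b
2) 754.717ms=2b +754.717ms=2b
3) 1509.434ms=4b +150.943ms=2/5b
4) 1660.377ms=22/5b +150.943ms=2/5b
5) 1811.321ms=24/5b +150.943ms=2/5b
6) 1962.264ms=26/5b +150.943ms=2/5b
7) 2113.208ms=28/5b +905.66ms=12/5b
Σ=8b of 8 (159bpm 4/4) — PASS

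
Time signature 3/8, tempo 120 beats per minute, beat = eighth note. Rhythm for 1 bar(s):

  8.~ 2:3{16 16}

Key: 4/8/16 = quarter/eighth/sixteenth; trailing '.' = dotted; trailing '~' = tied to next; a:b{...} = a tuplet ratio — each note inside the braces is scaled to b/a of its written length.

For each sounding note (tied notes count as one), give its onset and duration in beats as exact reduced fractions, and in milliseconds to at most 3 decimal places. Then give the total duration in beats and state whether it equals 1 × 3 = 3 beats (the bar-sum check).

1) 0.0ms=0b +1125.0ms=9/4b
2) 1125.0ms=9/4b +375.0ms=3/4b
Σ=3b of 3 (120bpm 3/8) — PASS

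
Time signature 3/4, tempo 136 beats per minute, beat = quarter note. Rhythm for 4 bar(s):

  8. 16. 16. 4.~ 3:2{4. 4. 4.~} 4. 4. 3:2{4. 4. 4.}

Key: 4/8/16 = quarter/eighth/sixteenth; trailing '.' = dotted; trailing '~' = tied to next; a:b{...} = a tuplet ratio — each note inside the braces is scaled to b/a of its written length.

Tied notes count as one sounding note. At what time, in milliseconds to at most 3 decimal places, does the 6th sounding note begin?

note 6 onset = 5b = 2205.882ms

1. 0.0ms @ 0 + 330.882ms (3/4)
2. 330.882ms @ 3/4 + 165.441ms (3/8)
3. 496.324ms @ 9/8 + 165.441ms (3/8)
4. 661.765ms @ 3/2 + 1102.941ms (5/2)
5. 1764.706ms @ 4 + 441.176ms (1)
6. 2205.882ms @ 5 + 1102.941ms (5/2)
7. 3308.824ms @ 15/2 + 661.765ms (3/2)
8. 3970.588ms @ 9 + 441.176ms (1)
9. 4411.765ms @ 10 + 441.176ms (1)
10. 4852.941ms @ 11 + 441.176ms (1)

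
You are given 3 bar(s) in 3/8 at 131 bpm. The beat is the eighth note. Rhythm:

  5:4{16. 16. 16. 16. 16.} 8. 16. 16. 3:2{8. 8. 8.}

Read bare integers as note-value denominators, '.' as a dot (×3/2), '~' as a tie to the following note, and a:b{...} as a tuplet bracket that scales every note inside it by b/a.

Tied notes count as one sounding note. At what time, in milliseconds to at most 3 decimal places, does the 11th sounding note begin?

1. 0.0ms @ 0 + 274.809ms (3/5)
2. 274.809ms @ 3/5 + 274.809ms (3/5)
3. 549.618ms @ 6/5 + 274.809ms (3/5)
4. 824.427ms @ 9/5 + 274.809ms (3/5)
5. 1099.237ms @ 12/5 + 274.809ms (3/5)
6. 1374.046ms @ 3 + 687.023ms (3/2)
7. 2061.069ms @ 9/2 + 343.511ms (3/4)
8. 2404.58ms @ 21/4 + 343.511ms (3/4)
9. 2748.092ms @ 6 + 458.015ms (1)
10. 3206.107ms @ 7 + 458.015ms (1)
11. 3664.122ms @ 8 + 458.015ms (1)

note 11 onset = 8b = 3664.122ms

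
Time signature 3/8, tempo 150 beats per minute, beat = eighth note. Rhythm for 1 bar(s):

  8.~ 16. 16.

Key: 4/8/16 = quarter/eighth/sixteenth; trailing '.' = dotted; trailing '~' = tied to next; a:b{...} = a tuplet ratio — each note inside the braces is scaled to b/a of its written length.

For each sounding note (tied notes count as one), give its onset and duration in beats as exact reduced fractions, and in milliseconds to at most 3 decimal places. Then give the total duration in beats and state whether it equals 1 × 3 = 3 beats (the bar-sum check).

1) 0.0ms=0b +900.0ms=9/4b
2) 900.0ms=9/4b +300.0ms=3/4b
Σ=3b of 3 (150bpm 3/8) — PASS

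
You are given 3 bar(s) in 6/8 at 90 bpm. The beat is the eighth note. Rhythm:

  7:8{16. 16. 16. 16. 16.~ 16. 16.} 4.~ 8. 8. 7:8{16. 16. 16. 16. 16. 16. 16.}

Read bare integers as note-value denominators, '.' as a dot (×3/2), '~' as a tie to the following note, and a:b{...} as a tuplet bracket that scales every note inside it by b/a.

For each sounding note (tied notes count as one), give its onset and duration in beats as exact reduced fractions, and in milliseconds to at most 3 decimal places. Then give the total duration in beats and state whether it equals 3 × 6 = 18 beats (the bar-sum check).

1) 0.0ms=0b +571.429ms=6/7b
2) 571.429ms=6/7b +571.429ms=6/7b
3) 1142.857ms=12/7b +571.429ms=6/7b
4) 1714.286ms=18/7b +571.429ms=6/7b
5) 2285.714ms=24/7b +1142.857ms=12/7b
6) 3428.571ms=36/7b +571.429ms=6/7b
7) 4000.0ms=6b +3000.0ms=9/2b
8) 7000.0ms=21/2b +1000.0ms=3/2b
9) 8000.0ms=12b +571.429ms=6/7b
10) 8571.429ms=90/7b +571.429ms=6/7b
11) 9142.857ms=96/7b +571.429ms=6/7b
12) 9714.286ms=102/7b +571.429ms=6/7b
13) 10285.714ms=108/7b +571.429ms=6/7b
14) 10857.143ms=114/7b +571.429ms=6/7b
15) 11428.571ms=120/7b +571.429ms=6/7b
Σ=18b of 18 (90bpm 6/8) — PASS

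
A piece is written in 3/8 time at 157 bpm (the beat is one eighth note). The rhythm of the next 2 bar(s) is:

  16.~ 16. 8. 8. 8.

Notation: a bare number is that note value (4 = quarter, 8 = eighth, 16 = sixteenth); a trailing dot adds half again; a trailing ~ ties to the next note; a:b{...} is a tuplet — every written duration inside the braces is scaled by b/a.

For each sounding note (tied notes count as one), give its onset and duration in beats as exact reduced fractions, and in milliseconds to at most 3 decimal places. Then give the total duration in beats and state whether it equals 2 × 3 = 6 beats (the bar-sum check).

1) 0.0ms=0b +573.248ms=3/2b
2) 573.248ms=3/2b +573.248ms=3/2b
3) 1146.497ms=3b +573.248ms=3/2b
4) 1719.745ms=9/2b +573.248ms=3/2b
Σ=6b of 6 (157bpm 3/8) — PASS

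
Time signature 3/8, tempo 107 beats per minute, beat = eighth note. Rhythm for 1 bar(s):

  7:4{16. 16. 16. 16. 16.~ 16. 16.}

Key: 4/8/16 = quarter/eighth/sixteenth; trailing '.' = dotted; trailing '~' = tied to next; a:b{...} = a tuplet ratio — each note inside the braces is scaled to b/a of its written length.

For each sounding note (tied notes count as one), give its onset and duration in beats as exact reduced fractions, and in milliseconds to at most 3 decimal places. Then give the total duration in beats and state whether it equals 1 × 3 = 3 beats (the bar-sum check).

1) 0.0ms=0b +240.32ms=3/7b
2) 240.32ms=3/7b +240.32ms=3/7b
3) 480.641ms=6/7b +240.32ms=3/7b
4) 720.961ms=9/7b +240.32ms=3/7b
5) 961.282ms=12/7b +480.641ms=6/7b
6) 1441.923ms=18/7b +240.32ms=3/7b
Σ=3b of 3 (107bpm 3/8) — PASS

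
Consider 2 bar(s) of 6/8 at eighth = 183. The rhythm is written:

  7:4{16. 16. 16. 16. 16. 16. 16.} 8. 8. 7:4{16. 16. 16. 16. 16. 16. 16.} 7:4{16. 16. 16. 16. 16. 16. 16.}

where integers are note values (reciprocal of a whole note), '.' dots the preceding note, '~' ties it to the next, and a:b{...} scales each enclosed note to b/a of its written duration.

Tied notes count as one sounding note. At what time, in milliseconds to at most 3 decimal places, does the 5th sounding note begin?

note 5 onset = 12/7b = 562.061ms

1. 0.0ms @ 0 + 140.515ms (3/7)
2. 140.515ms @ 3/7 + 140.515ms (3/7)
3. 281.03ms @ 6/7 + 140.515ms (3/7)
4. 421.546ms @ 9/7 + 140.515ms (3/7)
5. 562.061ms @ 12/7 + 140.515ms (3/7)
6. 702.576ms @ 15/7 + 140.515ms (3/7)
7. 843.091ms @ 18/7 + 140.515ms (3/7)
8. 983.607ms @ 3 + 491.803ms (3/2)
9. 1475.41ms @ 9/2 + 491.803ms (3/2)
10. 1967.213ms @ 6 + 140.515ms (3/7)
11. 2107.728ms @ 45/7 + 140.515ms (3/7)
12. 2248.244ms @ 48/7 + 140.515ms (3/7)
13. 2388.759ms @ 51/7 + 140.515ms (3/7)
14. 2529.274ms @ 54/7 + 140.515ms (3/7)
15. 2669.789ms @ 57/7 + 140.515ms (3/7)
16. 2810.304ms @ 60/7 + 140.515ms (3/7)
17. 2950.82ms @ 9 + 140.515ms (3/7)
18. 3091.335ms @ 66/7 + 140.515ms (3/7)
19. 3231.85ms @ 69/7 + 140.515ms (3/7)
20. 3372.365ms @ 72/7 + 140.515ms (3/7)
21. 3512.881ms @ 75/7 + 140.515ms (3/7)
22. 3653.396ms @ 78/7 + 140.515ms (3/7)
23. 3793.911ms @ 81/7 + 140.515ms (3/7)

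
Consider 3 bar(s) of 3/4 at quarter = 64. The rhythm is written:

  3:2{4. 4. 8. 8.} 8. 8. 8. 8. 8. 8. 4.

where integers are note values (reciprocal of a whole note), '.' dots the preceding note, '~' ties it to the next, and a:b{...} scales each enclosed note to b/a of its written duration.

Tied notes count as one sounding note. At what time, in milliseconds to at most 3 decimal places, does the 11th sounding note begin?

1. 0.0ms @ 0 + 937.5ms (1)
2. 937.5ms @ 1 + 937.5ms (1)
3. 1875.0ms @ 2 + 468.75ms (1/2)
4. 2343.75ms @ 5/2 + 468.75ms (1/2)
5. 2812.5ms @ 3 + 703.125ms (3/4)
6. 3515.625ms @ 15/4 + 703.125ms (3/4)
7. 4218.75ms @ 9/2 + 703.125ms (3/4)
8. 4921.875ms @ 21/4 + 703.125ms (3/4)
9. 5625.0ms @ 6 + 703.125ms (3/4)
10. 6328.125ms @ 27/4 + 703.125ms (3/4)
11. 7031.25ms @ 15/2 + 1406.25ms (3/2)

note 11 onset = 15/2b = 7031.25ms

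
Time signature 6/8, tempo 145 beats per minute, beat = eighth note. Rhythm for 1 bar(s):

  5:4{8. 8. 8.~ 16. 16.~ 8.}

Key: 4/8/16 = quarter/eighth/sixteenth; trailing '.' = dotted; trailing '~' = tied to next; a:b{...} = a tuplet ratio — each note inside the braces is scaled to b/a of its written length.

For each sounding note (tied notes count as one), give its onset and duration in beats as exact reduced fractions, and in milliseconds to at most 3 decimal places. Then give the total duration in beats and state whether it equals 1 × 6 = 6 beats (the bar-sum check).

1) 0.0ms=0b +496.552ms=6/5b
2) 496.552ms=6/5b +496.552ms=6/5b
3) 993.103ms=12/5b +744.828ms=9/5b
4) 1737.931ms=21/5b +744.828ms=9/5b
Σ=6b of 6 (145bpm 6/8) — PASS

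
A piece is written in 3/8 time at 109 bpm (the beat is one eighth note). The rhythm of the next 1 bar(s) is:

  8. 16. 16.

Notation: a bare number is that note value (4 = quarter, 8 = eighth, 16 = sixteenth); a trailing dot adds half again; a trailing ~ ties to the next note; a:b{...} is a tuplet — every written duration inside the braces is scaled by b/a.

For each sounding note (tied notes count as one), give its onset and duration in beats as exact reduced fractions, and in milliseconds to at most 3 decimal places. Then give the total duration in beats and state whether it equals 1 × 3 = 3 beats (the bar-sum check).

1) 0.0ms=0b +825.688ms=3/2b
2) 825.688ms=3/2b +412.844ms=3/4b
3) 1238.532ms=9/4b +412.844ms=3/4b
Σ=3b of 3 (109bpm 3/8) — PASS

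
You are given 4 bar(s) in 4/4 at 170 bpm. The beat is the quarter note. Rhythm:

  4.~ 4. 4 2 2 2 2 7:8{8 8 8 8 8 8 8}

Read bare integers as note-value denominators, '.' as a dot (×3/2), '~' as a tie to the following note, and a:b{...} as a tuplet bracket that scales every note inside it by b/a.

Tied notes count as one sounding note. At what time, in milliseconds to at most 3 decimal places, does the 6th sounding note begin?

1. 0.0ms @ 0 + 1058.824ms (3)
2. 1058.824ms @ 3 + 352.941ms (1)
3. 1411.765ms @ 4 + 705.882ms (2)
4. 2117.647ms @ 6 + 705.882ms (2)
5. 2823.529ms @ 8 + 705.882ms (2)
6. 3529.412ms @ 10 + 705.882ms (2)
7. 4235.294ms @ 12 + 201.681ms (4/7)
8. 4436.975ms @ 88/7 + 201.681ms (4/7)
9. 4638.655ms @ 92/7 + 201.681ms (4/7)
10. 4840.336ms @ 96/7 + 201.681ms (4/7)
11. 5042.017ms @ 100/7 + 201.681ms (4/7)
12. 5243.697ms @ 104/7 + 201.681ms (4/7)
13. 5445.378ms @ 108/7 + 201.681ms (4/7)

note 6 onset = 10b = 3529.412ms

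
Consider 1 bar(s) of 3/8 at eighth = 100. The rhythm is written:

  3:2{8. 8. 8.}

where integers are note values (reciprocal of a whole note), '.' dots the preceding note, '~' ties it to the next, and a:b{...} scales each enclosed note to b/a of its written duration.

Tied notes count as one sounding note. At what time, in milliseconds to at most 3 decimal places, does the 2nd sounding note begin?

note 2 onset = 1b = 600.0ms

1. 0.0ms @ 0 + 600.0ms (1)
2. 600.0ms @ 1 + 600.0ms (1)
3. 1200.0ms @ 2 + 600.0ms (1)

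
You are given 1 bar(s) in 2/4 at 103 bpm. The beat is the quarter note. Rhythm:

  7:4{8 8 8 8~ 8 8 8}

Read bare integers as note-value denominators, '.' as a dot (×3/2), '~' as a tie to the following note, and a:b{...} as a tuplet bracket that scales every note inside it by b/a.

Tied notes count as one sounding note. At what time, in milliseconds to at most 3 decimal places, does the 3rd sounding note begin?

1. 0.0ms @ 0 + 166.436ms (2/7)
2. 166.436ms @ 2/7 + 166.436ms (2/7)
3. 332.871ms @ 4/7 + 166.436ms (2/7)
4. 499.307ms @ 6/7 + 332.871ms (4/7)
5. 832.178ms @ 10/7 + 166.436ms (2/7)
6. 998.613ms @ 12/7 + 166.436ms (2/7)

note 3 onset = 4/7b = 332.871ms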